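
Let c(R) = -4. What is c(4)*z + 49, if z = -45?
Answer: 229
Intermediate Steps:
c(4)*z + 49 = -4*(-45) + 49 = 180 + 49 = 229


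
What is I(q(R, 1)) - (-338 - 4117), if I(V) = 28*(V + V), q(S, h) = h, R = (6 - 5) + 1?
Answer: 4511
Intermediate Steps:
R = 2 (R = 1 + 1 = 2)
I(V) = 56*V (I(V) = 28*(2*V) = 56*V)
I(q(R, 1)) - (-338 - 4117) = 56*1 - (-338 - 4117) = 56 - 1*(-4455) = 56 + 4455 = 4511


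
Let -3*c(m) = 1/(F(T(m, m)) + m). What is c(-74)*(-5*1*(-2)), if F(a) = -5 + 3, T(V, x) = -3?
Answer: 5/114 ≈ 0.043860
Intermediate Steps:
F(a) = -2
c(m) = -1/(3*(-2 + m))
c(-74)*(-5*1*(-2)) = (-1/(-6 + 3*(-74)))*(-5*1*(-2)) = (-1/(-6 - 222))*(-5*(-2)) = -1/(-228)*10 = -1*(-1/228)*10 = (1/228)*10 = 5/114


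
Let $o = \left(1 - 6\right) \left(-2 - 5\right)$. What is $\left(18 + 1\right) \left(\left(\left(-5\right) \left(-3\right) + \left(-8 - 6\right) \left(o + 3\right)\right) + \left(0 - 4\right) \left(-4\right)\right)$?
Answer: $-9519$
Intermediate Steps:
$o = 35$ ($o = \left(-5\right) \left(-7\right) = 35$)
$\left(18 + 1\right) \left(\left(\left(-5\right) \left(-3\right) + \left(-8 - 6\right) \left(o + 3\right)\right) + \left(0 - 4\right) \left(-4\right)\right) = \left(18 + 1\right) \left(\left(\left(-5\right) \left(-3\right) + \left(-8 - 6\right) \left(35 + 3\right)\right) + \left(0 - 4\right) \left(-4\right)\right) = 19 \left(\left(15 - 532\right) - -16\right) = 19 \left(\left(15 - 532\right) + 16\right) = 19 \left(-517 + 16\right) = 19 \left(-501\right) = -9519$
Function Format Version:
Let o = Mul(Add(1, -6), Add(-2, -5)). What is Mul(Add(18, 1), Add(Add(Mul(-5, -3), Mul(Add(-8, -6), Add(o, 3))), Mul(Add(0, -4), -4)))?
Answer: -9519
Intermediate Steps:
o = 35 (o = Mul(-5, -7) = 35)
Mul(Add(18, 1), Add(Add(Mul(-5, -3), Mul(Add(-8, -6), Add(o, 3))), Mul(Add(0, -4), -4))) = Mul(Add(18, 1), Add(Add(Mul(-5, -3), Mul(Add(-8, -6), Add(35, 3))), Mul(Add(0, -4), -4))) = Mul(19, Add(Add(15, Mul(-14, 38)), Mul(-4, -4))) = Mul(19, Add(Add(15, -532), 16)) = Mul(19, Add(-517, 16)) = Mul(19, -501) = -9519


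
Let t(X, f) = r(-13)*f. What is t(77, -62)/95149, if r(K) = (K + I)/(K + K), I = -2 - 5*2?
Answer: -775/1236937 ≈ -0.00062655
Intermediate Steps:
I = -12 (I = -2 - 10 = -12)
r(K) = (-12 + K)/(2*K) (r(K) = (K - 12)/(K + K) = (-12 + K)/((2*K)) = (-12 + K)*(1/(2*K)) = (-12 + K)/(2*K))
t(X, f) = 25*f/26 (t(X, f) = ((1/2)*(-12 - 13)/(-13))*f = ((1/2)*(-1/13)*(-25))*f = 25*f/26)
t(77, -62)/95149 = ((25/26)*(-62))/95149 = -775/13*1/95149 = -775/1236937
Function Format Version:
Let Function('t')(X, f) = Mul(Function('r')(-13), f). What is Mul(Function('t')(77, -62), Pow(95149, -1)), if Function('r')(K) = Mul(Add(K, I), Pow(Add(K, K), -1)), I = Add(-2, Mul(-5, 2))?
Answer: Rational(-775, 1236937) ≈ -0.00062655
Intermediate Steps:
I = -12 (I = Add(-2, -10) = -12)
Function('r')(K) = Mul(Rational(1, 2), Pow(K, -1), Add(-12, K)) (Function('r')(K) = Mul(Add(K, -12), Pow(Add(K, K), -1)) = Mul(Add(-12, K), Pow(Mul(2, K), -1)) = Mul(Add(-12, K), Mul(Rational(1, 2), Pow(K, -1))) = Mul(Rational(1, 2), Pow(K, -1), Add(-12, K)))
Function('t')(X, f) = Mul(Rational(25, 26), f) (Function('t')(X, f) = Mul(Mul(Rational(1, 2), Pow(-13, -1), Add(-12, -13)), f) = Mul(Mul(Rational(1, 2), Rational(-1, 13), -25), f) = Mul(Rational(25, 26), f))
Mul(Function('t')(77, -62), Pow(95149, -1)) = Mul(Mul(Rational(25, 26), -62), Pow(95149, -1)) = Mul(Rational(-775, 13), Rational(1, 95149)) = Rational(-775, 1236937)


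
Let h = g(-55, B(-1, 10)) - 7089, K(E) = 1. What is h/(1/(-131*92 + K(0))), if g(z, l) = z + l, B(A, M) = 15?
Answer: 85911579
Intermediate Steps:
g(z, l) = l + z
h = -7129 (h = (15 - 55) - 7089 = -40 - 7089 = -7129)
h/(1/(-131*92 + K(0))) = -7129/(1/(-131*92 + 1)) = -7129/(1/(-12052 + 1)) = -7129/(1/(-12051)) = -7129/(-1/12051) = -7129*(-12051) = 85911579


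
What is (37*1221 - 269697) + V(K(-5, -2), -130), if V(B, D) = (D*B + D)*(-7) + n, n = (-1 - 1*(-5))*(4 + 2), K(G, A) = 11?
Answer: -213576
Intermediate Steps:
n = 24 (n = (-1 + 5)*6 = 4*6 = 24)
V(B, D) = 24 - 7*D - 7*B*D (V(B, D) = (D*B + D)*(-7) + 24 = (B*D + D)*(-7) + 24 = (D + B*D)*(-7) + 24 = (-7*D - 7*B*D) + 24 = 24 - 7*D - 7*B*D)
(37*1221 - 269697) + V(K(-5, -2), -130) = (37*1221 - 269697) + (24 - 7*(-130) - 7*11*(-130)) = (45177 - 269697) + (24 + 910 + 10010) = -224520 + 10944 = -213576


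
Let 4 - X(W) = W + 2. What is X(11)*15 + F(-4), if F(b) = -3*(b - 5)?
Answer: -108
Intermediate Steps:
F(b) = 15 - 3*b (F(b) = -3*(-5 + b) = 15 - 3*b)
X(W) = 2 - W (X(W) = 4 - (W + 2) = 4 - (2 + W) = 4 + (-2 - W) = 2 - W)
X(11)*15 + F(-4) = (2 - 1*11)*15 + (15 - 3*(-4)) = (2 - 11)*15 + (15 + 12) = -9*15 + 27 = -135 + 27 = -108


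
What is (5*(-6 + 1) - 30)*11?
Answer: -605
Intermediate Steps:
(5*(-6 + 1) - 30)*11 = (5*(-5) - 30)*11 = (-25 - 30)*11 = -55*11 = -605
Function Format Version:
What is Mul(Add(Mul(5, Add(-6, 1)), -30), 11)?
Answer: -605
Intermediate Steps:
Mul(Add(Mul(5, Add(-6, 1)), -30), 11) = Mul(Add(Mul(5, -5), -30), 11) = Mul(Add(-25, -30), 11) = Mul(-55, 11) = -605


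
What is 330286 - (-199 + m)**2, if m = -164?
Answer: 198517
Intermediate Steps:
330286 - (-199 + m)**2 = 330286 - (-199 - 164)**2 = 330286 - 1*(-363)**2 = 330286 - 1*131769 = 330286 - 131769 = 198517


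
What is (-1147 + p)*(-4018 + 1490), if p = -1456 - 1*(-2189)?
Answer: 1046592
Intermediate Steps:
p = 733 (p = -1456 + 2189 = 733)
(-1147 + p)*(-4018 + 1490) = (-1147 + 733)*(-4018 + 1490) = -414*(-2528) = 1046592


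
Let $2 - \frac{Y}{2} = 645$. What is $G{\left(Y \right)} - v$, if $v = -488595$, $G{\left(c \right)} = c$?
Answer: $487309$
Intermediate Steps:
$Y = -1286$ ($Y = 4 - 1290 = -1286$)
$G{\left(Y \right)} - v = -1286 - -488595 = -1286 + 488595 = 487309$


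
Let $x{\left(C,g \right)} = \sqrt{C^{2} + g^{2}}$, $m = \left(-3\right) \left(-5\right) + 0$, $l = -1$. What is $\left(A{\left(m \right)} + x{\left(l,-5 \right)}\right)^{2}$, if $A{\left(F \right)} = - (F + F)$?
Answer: $\left(30 - \sqrt{26}\right)^{2} \approx 620.06$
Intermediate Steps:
$m = 15$ ($m = 15 + 0 = 15$)
$A{\left(F \right)} = - 2 F$
$\left(A{\left(m \right)} + x{\left(l,-5 \right)}\right)^{2} = \left(\left(-2\right) 15 + \sqrt{\left(-1\right)^{2} + \left(-5\right)^{2}}\right)^{2} = \left(-30 + \sqrt{1 + 25}\right)^{2} = \left(-30 + \sqrt{26}\right)^{2}$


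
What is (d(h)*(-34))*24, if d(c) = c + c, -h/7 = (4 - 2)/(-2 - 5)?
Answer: -3264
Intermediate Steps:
h = 2 (h = -7*(4 - 2)/(-2 - 5) = -14/(-7) = -14*(-1)/7 = -7*(-2/7) = 2)
d(c) = 2*c
(d(h)*(-34))*24 = ((2*2)*(-34))*24 = (4*(-34))*24 = -136*24 = -3264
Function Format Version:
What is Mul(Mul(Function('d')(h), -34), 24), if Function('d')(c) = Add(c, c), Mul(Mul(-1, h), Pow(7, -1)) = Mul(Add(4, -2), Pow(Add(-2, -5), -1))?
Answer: -3264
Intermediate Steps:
h = 2 (h = Mul(-7, Mul(Add(4, -2), Pow(Add(-2, -5), -1))) = Mul(-7, Mul(2, Pow(-7, -1))) = Mul(-7, Mul(2, Rational(-1, 7))) = Mul(-7, Rational(-2, 7)) = 2)
Function('d')(c) = Mul(2, c)
Mul(Mul(Function('d')(h), -34), 24) = Mul(Mul(Mul(2, 2), -34), 24) = Mul(Mul(4, -34), 24) = Mul(-136, 24) = -3264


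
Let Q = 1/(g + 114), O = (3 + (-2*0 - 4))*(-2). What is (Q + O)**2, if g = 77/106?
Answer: 596727184/147889921 ≈ 4.0349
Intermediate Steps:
g = 77/106 (g = 77*(1/106) = 77/106 ≈ 0.72641)
O = 2 (O = (3 + (0 - 4))*(-2) = (3 - 4)*(-2) = -1*(-2) = 2)
Q = 106/12161 (Q = 1/(77/106 + 114) = 1/(12161/106) = 106/12161 ≈ 0.0087164)
(Q + O)**2 = (106/12161 + 2)**2 = (24428/12161)**2 = 596727184/147889921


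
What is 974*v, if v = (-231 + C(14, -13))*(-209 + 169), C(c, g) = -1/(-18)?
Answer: 80978360/9 ≈ 8.9976e+6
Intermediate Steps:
C(c, g) = 1/18 (C(c, g) = -1*(-1/18) = 1/18)
v = 83140/9 (v = (-231 + 1/18)*(-209 + 169) = -4157/18*(-40) = 83140/9 ≈ 9237.8)
974*v = 974*(83140/9) = 80978360/9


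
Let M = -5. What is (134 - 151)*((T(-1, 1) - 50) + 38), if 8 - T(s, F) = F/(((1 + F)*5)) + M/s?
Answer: 1547/10 ≈ 154.70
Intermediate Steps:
T(s, F) = 8 + 5/s - F/(5 + 5*F) (T(s, F) = 8 - (F/(((1 + F)*5)) - 5/s) = 8 - (F/(5 + 5*F) - 5/s) = 8 - (-5/s + F/(5 + 5*F)) = 8 + (5/s - F/(5 + 5*F)) = 8 + 5/s - F/(5 + 5*F))
(134 - 151)*((T(-1, 1) - 50) + 38) = (134 - 151)*(((⅕)*(25 + 25*1 + 40*(-1) + 39*1*(-1))/(-1*(1 + 1)) - 50) + 38) = -17*(((⅕)*(-1)*(25 + 25 - 40 - 39)/2 - 50) + 38) = -17*(((⅕)*(-1)*(½)*(-29) - 50) + 38) = -17*((29/10 - 50) + 38) = -17*(-471/10 + 38) = -17*(-91/10) = 1547/10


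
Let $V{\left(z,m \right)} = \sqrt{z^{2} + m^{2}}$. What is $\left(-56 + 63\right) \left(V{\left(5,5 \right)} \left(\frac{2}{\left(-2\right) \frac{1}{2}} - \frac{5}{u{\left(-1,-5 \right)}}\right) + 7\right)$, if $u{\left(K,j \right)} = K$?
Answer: $49 + 105 \sqrt{2} \approx 197.49$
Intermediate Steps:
$V{\left(z,m \right)} = \sqrt{m^{2} + z^{2}}$
$\left(-56 + 63\right) \left(V{\left(5,5 \right)} \left(\frac{2}{\left(-2\right) \frac{1}{2}} - \frac{5}{u{\left(-1,-5 \right)}}\right) + 7\right) = \left(-56 + 63\right) \left(\sqrt{5^{2} + 5^{2}} \left(\frac{2}{\left(-2\right) \frac{1}{2}} - \frac{5}{-1}\right) + 7\right) = 7 \left(\sqrt{25 + 25} \left(\frac{2}{\left(-2\right) \frac{1}{2}} - -5\right) + 7\right) = 7 \left(\sqrt{50} \left(\frac{2}{-1} + 5\right) + 7\right) = 7 \left(5 \sqrt{2} \left(2 \left(-1\right) + 5\right) + 7\right) = 7 \left(5 \sqrt{2} \left(-2 + 5\right) + 7\right) = 7 \left(5 \sqrt{2} \cdot 3 + 7\right) = 7 \left(15 \sqrt{2} + 7\right) = 7 \left(7 + 15 \sqrt{2}\right) = 49 + 105 \sqrt{2}$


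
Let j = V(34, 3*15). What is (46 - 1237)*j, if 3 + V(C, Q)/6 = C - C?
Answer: 21438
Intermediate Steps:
V(C, Q) = -18 (V(C, Q) = -18 + 6*(C - C) = -18 + 6*0 = -18 + 0 = -18)
j = -18
(46 - 1237)*j = (46 - 1237)*(-18) = -1191*(-18) = 21438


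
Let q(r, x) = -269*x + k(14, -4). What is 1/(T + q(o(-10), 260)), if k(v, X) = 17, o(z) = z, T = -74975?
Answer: -1/144898 ≈ -6.9014e-6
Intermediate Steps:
q(r, x) = 17 - 269*x (q(r, x) = -269*x + 17 = 17 - 269*x)
1/(T + q(o(-10), 260)) = 1/(-74975 + (17 - 269*260)) = 1/(-74975 + (17 - 69940)) = 1/(-74975 - 69923) = 1/(-144898) = -1/144898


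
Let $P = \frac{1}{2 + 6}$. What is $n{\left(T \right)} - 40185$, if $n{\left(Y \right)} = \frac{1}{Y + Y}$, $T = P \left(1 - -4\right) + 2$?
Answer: $- \frac{843881}{21} \approx -40185.0$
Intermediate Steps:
$P = \frac{1}{8} \approx 0.125$
$T = \frac{21}{8}$ ($T = \frac{1 - -4}{8} + 2 = \frac{1 + 4}{8} + 2 = \frac{1}{8} \cdot 5 + 2 = \frac{5}{8} + 2 = \frac{21}{8} \approx 2.625$)
$n{\left(Y \right)} = \frac{1}{2 Y}$
$n{\left(T \right)} - 40185 = \frac{1}{2 \cdot \frac{21}{8}} - 40185 = \frac{1}{2} \cdot \frac{8}{21} - 40185 = \frac{4}{21} - 40185 = - \frac{843881}{21}$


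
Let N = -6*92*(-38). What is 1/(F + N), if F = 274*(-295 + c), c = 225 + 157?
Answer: 1/44814 ≈ 2.2314e-5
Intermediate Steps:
c = 382
N = 20976 (N = -552*(-38) = 20976)
F = 23838 (F = 274*(-295 + 382) = 274*87 = 23838)
1/(F + N) = 1/(23838 + 20976) = 1/44814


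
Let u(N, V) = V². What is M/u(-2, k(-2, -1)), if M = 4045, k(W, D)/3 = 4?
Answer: 4045/144 ≈ 28.090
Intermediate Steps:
k(W, D) = 12 (k(W, D) = 3*4 = 12)
M/u(-2, k(-2, -1)) = 4045/12² = 4045/144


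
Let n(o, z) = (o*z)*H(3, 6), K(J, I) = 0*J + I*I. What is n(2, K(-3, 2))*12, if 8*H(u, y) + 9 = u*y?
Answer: 108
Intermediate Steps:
H(u, y) = -9/8 + u*y/8 (H(u, y) = -9/8 + (u*y)/8 = -9/8 + u*y/8)
K(J, I) = I² (K(J, I) = 0 + I² = I²)
n(o, z) = 9*o*z/8 (n(o, z) = (o*z)*(-9/8 + (⅛)*3*6) = (o*z)*(-9/8 + 9/4) = (o*z)*(9/8) = 9*o*z/8)
n(2, K(-3, 2))*12 = ((9/8)*2*2²)*12 = ((9/8)*2*4)*12 = 9*12 = 108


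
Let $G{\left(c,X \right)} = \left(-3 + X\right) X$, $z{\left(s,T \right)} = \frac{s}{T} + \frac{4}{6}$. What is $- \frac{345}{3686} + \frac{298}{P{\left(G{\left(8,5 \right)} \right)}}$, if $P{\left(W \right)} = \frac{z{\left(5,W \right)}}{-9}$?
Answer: $- \frac{59317527}{25802} \approx -2298.9$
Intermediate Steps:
$z{\left(s,T \right)} = \frac{2}{3} + \frac{s}{T}$ ($z{\left(s,T \right)} = \frac{s}{T} + 4 \cdot \frac{1}{6} = \frac{s}{T} + \frac{2}{3} = \frac{2}{3} + \frac{s}{T}$)
$G{\left(c,X \right)} = X \left(-3 + X\right)$
$P{\left(W \right)} = - \frac{2}{27} - \frac{5}{9 W}$ ($P{\left(W \right)} = \frac{\frac{2}{3} + \frac{5}{W}}{-9} = \left(\frac{2}{3} + \frac{5}{W}\right) \left(- \frac{1}{9}\right) = - \frac{2}{27} - \frac{5}{9 W}$)
$- \frac{345}{3686} + \frac{298}{P{\left(G{\left(8,5 \right)} \right)}} = - \frac{345}{3686} + \frac{298}{\frac{1}{27} \frac{1}{5 \left(-3 + 5\right)} \left(-15 - 2 \cdot 5 \left(-3 + 5\right)\right)} = \left(-345\right) \frac{1}{3686} + \frac{298}{\frac{1}{27} \frac{1}{5 \cdot 2} \left(-15 - 2 \cdot 5 \cdot 2\right)} = - \frac{345}{3686} + \frac{298}{\frac{1}{27} \cdot \frac{1}{10} \left(-15 - 20\right)} = - \frac{345}{3686} + \frac{298}{\frac{1}{27} \cdot \frac{1}{10} \left(-35\right)} = - \frac{345}{3686} + \frac{298}{- \frac{7}{54}} = - \frac{345}{3686} + 298 \left(- \frac{54}{7}\right) = - \frac{345}{3686} - \frac{16092}{7} = - \frac{59317527}{25802}$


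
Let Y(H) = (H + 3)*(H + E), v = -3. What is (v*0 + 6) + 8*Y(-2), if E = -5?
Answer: -50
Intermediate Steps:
Y(H) = (-5 + H)*(3 + H) (Y(H) = (H + 3)*(H - 5) = (3 + H)*(-5 + H) = (-5 + H)*(3 + H))
(v*0 + 6) + 8*Y(-2) = (-3*0 + 6) + 8*(-15 + (-2)² - 2*(-2)) = (0 + 6) + 8*(-15 + 4 + 4) = 6 + 8*(-7) = 6 - 56 = -50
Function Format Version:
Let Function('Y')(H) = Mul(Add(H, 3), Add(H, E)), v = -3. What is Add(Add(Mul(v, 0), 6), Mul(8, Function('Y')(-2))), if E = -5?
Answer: -50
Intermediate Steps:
Function('Y')(H) = Mul(Add(-5, H), Add(3, H)) (Function('Y')(H) = Mul(Add(H, 3), Add(H, -5)) = Mul(Add(3, H), Add(-5, H)) = Mul(Add(-5, H), Add(3, H)))
Add(Add(Mul(v, 0), 6), Mul(8, Function('Y')(-2))) = Add(Add(Mul(-3, 0), 6), Mul(8, Add(-15, Pow(-2, 2), Mul(-2, -2)))) = Add(Add(0, 6), Mul(8, Add(-15, 4, 4))) = Add(6, Mul(8, -7)) = Add(6, -56) = -50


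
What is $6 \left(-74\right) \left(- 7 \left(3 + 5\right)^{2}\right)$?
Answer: $198912$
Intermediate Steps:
$6 \left(-74\right) \left(- 7 \left(3 + 5\right)^{2}\right) = - 444 \left(- 7 \cdot 8^{2}\right) = - 444 \left(\left(-7\right) 64\right) = \left(-444\right) \left(-448\right) = 198912$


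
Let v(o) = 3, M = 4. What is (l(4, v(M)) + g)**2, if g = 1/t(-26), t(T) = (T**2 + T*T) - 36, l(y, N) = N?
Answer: 15594601/1731856 ≈ 9.0046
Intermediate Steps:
t(T) = -36 + 2*T**2 (t(T) = (T**2 + T**2) - 36 = 2*T**2 - 36 = -36 + 2*T**2)
g = 1/1316 (g = 1/(-36 + 2*(-26)**2) = 1/(-36 + 2*676) = 1/(-36 + 1352) = 1/1316 ≈ 0.00075988)
(l(4, v(M)) + g)**2 = (3 + 1/1316)**2 = (3949/1316)**2 = 15594601/1731856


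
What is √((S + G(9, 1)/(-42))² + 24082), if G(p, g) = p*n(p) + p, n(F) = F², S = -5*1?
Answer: √1204982/7 ≈ 156.82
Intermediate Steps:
S = -5
G(p, g) = p + p³ (G(p, g) = p*p² + p = p³ + p = p + p³)
√((S + G(9, 1)/(-42))² + 24082) = √((-5 + (9 + 9³)/(-42))² + 24082) = √((-5 + (9 + 729)*(-1/42))² + 24082) = √((-5 + 738*(-1/42))² + 24082) = √((-5 - 123/7)² + 24082) = √((-158/7)² + 24082) = √(24964/49 + 24082) = √(1204982/49) = √1204982/7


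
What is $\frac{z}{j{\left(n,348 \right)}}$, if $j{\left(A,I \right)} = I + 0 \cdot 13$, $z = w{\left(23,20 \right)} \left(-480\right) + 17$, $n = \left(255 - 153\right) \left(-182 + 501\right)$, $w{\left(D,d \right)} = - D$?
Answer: $\frac{11057}{348} \approx 31.773$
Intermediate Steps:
$n = 32538$ ($n = 102 \cdot 319 = 32538$)
$z = 11057$ ($z = \left(-1\right) 23 \left(-480\right) + 17 = \left(-23\right) \left(-480\right) + 17 = 11040 + 17 = 11057$)
$j{\left(A,I \right)} = I$ ($j{\left(A,I \right)} = I + 0 = I$)
$\frac{z}{j{\left(n,348 \right)}} = \frac{11057}{348}$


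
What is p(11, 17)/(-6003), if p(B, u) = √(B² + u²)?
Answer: -√410/6003 ≈ -0.0033731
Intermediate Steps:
p(11, 17)/(-6003) = √(11² + 17²)/(-6003) = √(121 + 289)*(-1/6003) = √410*(-1/6003) = -√410/6003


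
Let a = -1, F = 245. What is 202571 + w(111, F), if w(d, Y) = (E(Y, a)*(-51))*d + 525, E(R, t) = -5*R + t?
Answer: 7143482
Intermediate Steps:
E(R, t) = t - 5*R
w(d, Y) = 525 + d*(51 + 255*Y) (w(d, Y) = ((-1 - 5*Y)*(-51))*d + 525 = (51 + 255*Y)*d + 525 = d*(51 + 255*Y) + 525 = 525 + d*(51 + 255*Y))
202571 + w(111, F) = 202571 + (525 + 51*111 + 255*245*111) = 202571 + (525 + 5661 + 6934725) = 202571 + 6940911 = 7143482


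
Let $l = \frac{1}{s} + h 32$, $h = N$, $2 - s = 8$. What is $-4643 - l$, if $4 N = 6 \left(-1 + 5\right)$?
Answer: $- \frac{29009}{6} \approx -4834.8$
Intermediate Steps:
$s = -6$ ($s = 2 - 8 = -6$)
$N = 6$ ($N = \frac{6 \left(-1 + 5\right)}{4} = \frac{6 \cdot 4}{4} = \frac{1}{4} \cdot 24 = 6$)
$h = 6$
$l = \frac{1151}{6}$ ($l = \frac{1}{-6} + 6 \cdot 32 = - \frac{1}{6} + 192 = \frac{1151}{6} \approx 191.83$)
$-4643 - l = -4643 - \frac{1151}{6} = - \frac{29009}{6}$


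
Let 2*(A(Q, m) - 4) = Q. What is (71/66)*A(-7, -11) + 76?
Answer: 10103/132 ≈ 76.538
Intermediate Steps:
A(Q, m) = 4 + Q/2
(71/66)*A(-7, -11) + 76 = (71/66)*(4 + (½)*(-7)) + 76 = (71*(1/66))*(4 - 7/2) + 76 = (71/66)*(½) + 76 = 71/132 + 76 = 10103/132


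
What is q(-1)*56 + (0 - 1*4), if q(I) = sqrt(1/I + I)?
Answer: -4 + 56*I*sqrt(2) ≈ -4.0 + 79.196*I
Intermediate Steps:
q(I) = sqrt(I + 1/I)
q(-1)*56 + (0 - 1*4) = sqrt(-1 + 1/(-1))*56 + (0 - 1*4) = sqrt(-1 - 1)*56 + (0 - 4) = sqrt(-2)*56 - 4 = (I*sqrt(2))*56 - 4 = 56*I*sqrt(2) - 4 = -4 + 56*I*sqrt(2)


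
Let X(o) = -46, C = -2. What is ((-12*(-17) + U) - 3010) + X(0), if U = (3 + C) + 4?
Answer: -2847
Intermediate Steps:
U = 5 (U = (3 - 2) + 4 = 1 + 4 = 5)
((-12*(-17) + U) - 3010) + X(0) = ((-12*(-17) + 5) - 3010) - 46 = ((204 + 5) - 3010) - 46 = (209 - 3010) - 46 = -2801 - 46 = -2847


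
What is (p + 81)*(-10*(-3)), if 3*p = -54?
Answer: 1890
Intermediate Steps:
p = -18 (p = (⅓)*(-54) = -18)
(p + 81)*(-10*(-3)) = (-18 + 81)*(-10*(-3)) = 63*30 = 1890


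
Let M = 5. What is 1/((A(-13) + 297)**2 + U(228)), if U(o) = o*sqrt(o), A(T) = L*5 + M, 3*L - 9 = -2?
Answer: 7969329/783116560849 - 36936*sqrt(57)/783116560849 ≈ 9.8203e-6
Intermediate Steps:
L = 7/3 (L = 3 + (1/3)*(-2) = 3 - 2/3 = 7/3 ≈ 2.3333)
A(T) = 50/3 (A(T) = (7/3)*5 + 5 = 35/3 + 5 = 50/3)
U(o) = o**(3/2)
1/((A(-13) + 297)**2 + U(228)) = 1/((50/3 + 297)**2 + 228**(3/2)) = 1/((941/3)**2 + 456*sqrt(57)) = 1/(885481/9 + 456*sqrt(57))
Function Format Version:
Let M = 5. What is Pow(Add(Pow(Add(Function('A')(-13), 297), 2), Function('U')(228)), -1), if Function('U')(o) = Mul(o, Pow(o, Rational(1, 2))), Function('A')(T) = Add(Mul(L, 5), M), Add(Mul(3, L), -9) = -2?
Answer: Add(Rational(7969329, 783116560849), Mul(Rational(-36936, 783116560849), Pow(57, Rational(1, 2)))) ≈ 9.8203e-6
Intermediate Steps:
L = Rational(7, 3) (L = Add(3, Mul(Rational(1, 3), -2)) = Add(3, Rational(-2, 3)) = Rational(7, 3) ≈ 2.3333)
Function('A')(T) = Rational(50, 3) (Function('A')(T) = Add(Mul(Rational(7, 3), 5), 5) = Add(Rational(35, 3), 5) = Rational(50, 3))
Function('U')(o) = Pow(o, Rational(3, 2))
Pow(Add(Pow(Add(Function('A')(-13), 297), 2), Function('U')(228)), -1) = Pow(Add(Pow(Add(Rational(50, 3), 297), 2), Pow(228, Rational(3, 2))), -1) = Pow(Add(Pow(Rational(941, 3), 2), Mul(456, Pow(57, Rational(1, 2)))), -1) = Pow(Add(Rational(885481, 9), Mul(456, Pow(57, Rational(1, 2)))), -1)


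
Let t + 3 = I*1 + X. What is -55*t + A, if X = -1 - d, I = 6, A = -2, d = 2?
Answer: -2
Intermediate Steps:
X = -3 (X = -1 - 1*2 = -1 - 2 = -3)
t = 0 (t = -3 + (6*1 - 3) = -3 + (6 - 3) = -3 + 3 = 0)
-55*t + A = -55*0 - 2 = 0 - 2 = -2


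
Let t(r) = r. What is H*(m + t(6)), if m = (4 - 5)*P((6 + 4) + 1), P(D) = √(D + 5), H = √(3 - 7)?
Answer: 4*I ≈ 4.0*I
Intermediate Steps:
H = 2*I (H = √(-4) = 2*I ≈ 2.0*I)
P(D) = √(5 + D)
m = -4 (m = (4 - 5)*√(5 + ((6 + 4) + 1)) = -√(5 + (10 + 1)) = -√(5 + 11) = -√16 = -1*4 = -4)
H*(m + t(6)) = (2*I)*(-4 + 6) = (2*I)*2 = 4*I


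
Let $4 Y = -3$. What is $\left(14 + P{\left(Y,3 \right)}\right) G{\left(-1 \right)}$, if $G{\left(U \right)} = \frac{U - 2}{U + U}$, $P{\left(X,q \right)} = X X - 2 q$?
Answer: $\frac{411}{32} \approx 12.844$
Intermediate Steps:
$Y = - \frac{3}{4}$ ($Y = \frac{1}{4} \left(-3\right) = - \frac{3}{4} \approx -0.75$)
$P{\left(X,q \right)} = X^{2} - 2 q$
$G{\left(U \right)} = \frac{-2 + U}{2 U}$
$\left(14 + P{\left(Y,3 \right)}\right) G{\left(-1 \right)} = \left(14 + \left(\left(- \frac{3}{4}\right)^{2} - 6\right)\right) \frac{-2 - 1}{2 \left(-1\right)} = \left(14 + \left(\frac{9}{16} - 6\right)\right) \frac{1}{2} \left(-1\right) \left(-3\right) = \left(14 - \frac{87}{16}\right) \frac{3}{2} = \frac{137}{16} \cdot \frac{3}{2} = \frac{411}{32}$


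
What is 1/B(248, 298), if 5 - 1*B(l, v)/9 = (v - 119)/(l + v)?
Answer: 182/7653 ≈ 0.023782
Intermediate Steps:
B(l, v) = 45 - 9*(-119 + v)/(l + v) (B(l, v) = 45 - 9*(v - 119)/(l + v) = 45 - 9*(-119 + v)/(l + v))
1/B(248, 298) = 1/(9*(119 + 4*298 + 5*248)/(248 + 298)) = 1/(9*(119 + 1192 + 1240)/546) = 1/(9*(1/546)*2551) = 1/(7653/182) = 182/7653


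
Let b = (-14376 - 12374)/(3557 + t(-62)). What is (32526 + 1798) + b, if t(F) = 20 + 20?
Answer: 123436678/3597 ≈ 34317.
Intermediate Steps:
t(F) = 40
b = -26750/3597 (b = (-14376 - 12374)/(3557 + 40) = -26750/3597 ≈ -7.4368)
(32526 + 1798) + b = (32526 + 1798) - 26750/3597 = 34324 - 26750/3597 = 123436678/3597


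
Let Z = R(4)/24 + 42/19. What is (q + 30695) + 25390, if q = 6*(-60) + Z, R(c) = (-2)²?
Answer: 6352921/114 ≈ 55727.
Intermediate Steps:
R(c) = 4
Z = 271/114 (Z = 4/24 + 42/19 = 4*(1/24) + 42*(1/19) = ⅙ + 42/19 = 271/114 ≈ 2.3772)
q = -40769/114 (q = 6*(-60) + 271/114 = -360 + 271/114 = -40769/114 ≈ -357.62)
(q + 30695) + 25390 = (-40769/114 + 30695) + 25390 = 3458461/114 + 25390 = 6352921/114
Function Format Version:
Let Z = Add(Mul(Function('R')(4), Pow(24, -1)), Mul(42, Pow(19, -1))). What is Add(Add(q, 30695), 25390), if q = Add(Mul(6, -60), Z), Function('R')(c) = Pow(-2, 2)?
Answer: Rational(6352921, 114) ≈ 55727.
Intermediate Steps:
Function('R')(c) = 4
Z = Rational(271, 114) (Z = Add(Mul(4, Pow(24, -1)), Mul(42, Pow(19, -1))) = Add(Mul(4, Rational(1, 24)), Mul(42, Rational(1, 19))) = Add(Rational(1, 6), Rational(42, 19)) = Rational(271, 114) ≈ 2.3772)
q = Rational(-40769, 114) (q = Add(Mul(6, -60), Rational(271, 114)) = Add(-360, Rational(271, 114)) = Rational(-40769, 114) ≈ -357.62)
Add(Add(q, 30695), 25390) = Add(Add(Rational(-40769, 114), 30695), 25390) = Add(Rational(3458461, 114), 25390) = Rational(6352921, 114)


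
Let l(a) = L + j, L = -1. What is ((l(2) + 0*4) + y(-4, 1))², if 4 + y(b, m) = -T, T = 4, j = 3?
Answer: 36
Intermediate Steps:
l(a) = 2 (l(a) = -1 + 3 = 2)
y(b, m) = -8 (y(b, m) = -4 - 1*4 = -4 - 4 = -8)
((l(2) + 0*4) + y(-4, 1))² = ((2 + 0*4) - 8)² = ((2 + 0) - 8)² = (2 - 8)² = (-6)² = 36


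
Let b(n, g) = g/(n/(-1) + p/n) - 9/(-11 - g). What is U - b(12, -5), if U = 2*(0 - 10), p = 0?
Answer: -263/12 ≈ -21.917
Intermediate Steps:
b(n, g) = -9/(-11 - g) - g/n (b(n, g) = g/(n/(-1) + 0/n) - 9/(-11 - g) = g/(n*(-1) + 0) - 9/(-11 - g) = g/(-n + 0) - 9/(-11 - g) = g/((-n)) - 9/(-11 - g) = g*(-1/n) - 9/(-11 - g) = -g/n - 9/(-11 - g) = -9/(-11 - g) - g/n)
U = -20 (U = 2*(-10) = -20)
U - b(12, -5) = -20 - (-1*(-5)² - 11*(-5) + 9*12)/(12*(11 - 5)) = -20 - (-1*25 + 55 + 108)/(12*6) = -20 - (-25 + 55 + 108)/(12*6) = -20 - 138/(12*6) = -20 - 1*23/12 = -20 - 23/12 = -263/12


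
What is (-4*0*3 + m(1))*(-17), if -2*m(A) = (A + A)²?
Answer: 34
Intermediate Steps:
m(A) = -2*A² (m(A) = -(A + A)²/2 = -4*A²/2 = -2*A²)
(-4*0*3 + m(1))*(-17) = (-4*0*3 - 2*1²)*(-17) = (0*3 - 2*1)*(-17) = (0 - 2)*(-17) = -2*(-17) = 34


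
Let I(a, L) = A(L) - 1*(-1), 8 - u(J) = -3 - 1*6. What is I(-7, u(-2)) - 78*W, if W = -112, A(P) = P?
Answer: 8754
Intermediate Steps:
u(J) = 17 (u(J) = 8 - (-3 - 1*6) = 8 - (-3 - 6) = 8 - 1*(-9) = 8 + 9 = 17)
I(a, L) = 1 + L (I(a, L) = L - 1*(-1) = L + 1 = 1 + L)
I(-7, u(-2)) - 78*W = (1 + 17) - 78*(-112) = 18 + 8736 = 8754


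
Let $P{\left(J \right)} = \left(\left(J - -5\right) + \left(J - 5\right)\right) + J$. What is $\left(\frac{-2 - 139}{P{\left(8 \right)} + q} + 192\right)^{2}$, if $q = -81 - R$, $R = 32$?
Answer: $\frac{296838441}{7921} \approx 37475.0$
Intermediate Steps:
$P{\left(J \right)} = 3 J$ ($P{\left(J \right)} = \left(\left(J + 5\right) + \left(-5 + J\right)\right) + J = \left(\left(5 + J\right) + \left(-5 + J\right)\right) + J = 2 J + J = 3 J$)
$q = -113$ ($q = -81 - 32 = -113$)
$\left(\frac{-2 - 139}{P{\left(8 \right)} + q} + 192\right)^{2} = \left(\frac{-2 - 139}{3 \cdot 8 - 113} + 192\right)^{2} = \left(- \frac{141}{24 - 113} + 192\right)^{2} = \left(- \frac{141}{-89} + 192\right)^{2} = \left(\left(-141\right) \left(- \frac{1}{89}\right) + 192\right)^{2} = \left(\frac{141}{89} + 192\right)^{2} = \left(\frac{17229}{89}\right)^{2} = \frac{296838441}{7921}$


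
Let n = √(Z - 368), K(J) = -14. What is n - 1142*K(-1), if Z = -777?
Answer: 15988 + I*√1145 ≈ 15988.0 + 33.838*I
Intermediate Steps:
n = I*√1145 (n = √(-777 - 368) = √(-1145) = I*√1145 ≈ 33.838*I)
n - 1142*K(-1) = I*√1145 - 1142*(-14) = I*√1145 + 15988 = 15988 + I*√1145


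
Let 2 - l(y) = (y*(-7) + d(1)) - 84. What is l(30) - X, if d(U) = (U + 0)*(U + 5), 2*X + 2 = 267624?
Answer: -133521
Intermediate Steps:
X = 133811 (X = -1 + (1/2)*267624 = -1 + 133812 = 133811)
d(U) = U*(5 + U)
l(y) = 80 + 7*y (l(y) = 2 - ((y*(-7) + 1*(5 + 1)) - 84) = 2 - ((-7*y + 1*6) - 84) = 2 - ((-7*y + 6) - 84) = 2 - ((6 - 7*y) - 84) = 2 - (-78 - 7*y) = 2 + (78 + 7*y) = 80 + 7*y)
l(30) - X = (80 + 7*30) - 1*133811 = (80 + 210) - 133811 = 290 - 133811 = -133521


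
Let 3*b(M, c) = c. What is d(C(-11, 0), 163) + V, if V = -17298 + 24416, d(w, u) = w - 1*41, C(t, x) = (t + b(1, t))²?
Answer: 65629/9 ≈ 7292.1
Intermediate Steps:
b(M, c) = c/3
C(t, x) = 16*t²/9 (C(t, x) = (t + t/3)² = (4*t/3)² = 16*t²/9)
d(w, u) = -41 + w (d(w, u) = w - 41 = -41 + w)
V = 7118
d(C(-11, 0), 163) + V = (-41 + (16/9)*(-11)²) + 7118 = (-41 + (16/9)*121) + 7118 = (-41 + 1936/9) + 7118 = 1567/9 + 7118 = 65629/9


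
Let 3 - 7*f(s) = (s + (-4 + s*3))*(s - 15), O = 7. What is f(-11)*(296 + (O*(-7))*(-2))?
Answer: -490530/7 ≈ -70076.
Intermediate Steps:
f(s) = 3/7 - (-15 + s)*(-4 + 4*s)/7 (f(s) = 3/7 - (s + (-4 + s*3))*(s - 15)/7 = 3/7 - (s + (-4 + 3*s))*(-15 + s)/7 = 3/7 - (-4 + 4*s)*(-15 + s)/7 = 3/7 - (-15 + s)*(-4 + 4*s)/7)
f(-11)*(296 + (O*(-7))*(-2)) = (-57/7 - 4/7*(-11)² + (64/7)*(-11))*(296 + (7*(-7))*(-2)) = (-57/7 - 4/7*121 - 704/7)*(296 - 49*(-2)) = (-57/7 - 484/7 - 704/7)*(296 + 98) = -1245/7*394 = -490530/7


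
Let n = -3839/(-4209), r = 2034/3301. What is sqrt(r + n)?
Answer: sqrt(295018331368305)/13893909 ≈ 1.2362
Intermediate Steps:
r = 2034/3301 (r = 2034*(1/3301) = 2034/3301 ≈ 0.61618)
n = 3839/4209 (n = -3839*(-1/4209) = 3839/4209 ≈ 0.91209)
sqrt(r + n) = sqrt(2034/3301 + 3839/4209) = sqrt(21233645/13893909) = sqrt(295018331368305)/13893909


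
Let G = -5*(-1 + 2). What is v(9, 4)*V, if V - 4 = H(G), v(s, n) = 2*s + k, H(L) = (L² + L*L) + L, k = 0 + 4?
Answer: 1078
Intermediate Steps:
k = 4
G = -5 (G = -5*1 = -5)
H(L) = L + 2*L² (H(L) = (L² + L²) + L = 2*L² + L = L + 2*L²)
v(s, n) = 4 + 2*s (v(s, n) = 2*s + 4 = 4 + 2*s)
V = 49 (V = 4 - 5*(1 + 2*(-5)) = 4 - 5*(1 - 10) = 4 - 5*(-9) = 4 + 45 = 49)
v(9, 4)*V = (4 + 2*9)*49 = (4 + 18)*49 = 22*49 = 1078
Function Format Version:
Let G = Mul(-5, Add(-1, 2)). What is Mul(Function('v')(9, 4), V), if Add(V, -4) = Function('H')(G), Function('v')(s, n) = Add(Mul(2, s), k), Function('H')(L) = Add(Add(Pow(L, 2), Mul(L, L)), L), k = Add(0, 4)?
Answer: 1078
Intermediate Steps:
k = 4
G = -5 (G = Mul(-5, 1) = -5)
Function('H')(L) = Add(L, Mul(2, Pow(L, 2))) (Function('H')(L) = Add(Add(Pow(L, 2), Pow(L, 2)), L) = Add(Mul(2, Pow(L, 2)), L) = Add(L, Mul(2, Pow(L, 2))))
Function('v')(s, n) = Add(4, Mul(2, s)) (Function('v')(s, n) = Add(Mul(2, s), 4) = Add(4, Mul(2, s)))
V = 49 (V = Add(4, Mul(-5, Add(1, Mul(2, -5)))) = Add(4, Mul(-5, Add(1, -10))) = Add(4, Mul(-5, -9)) = Add(4, 45) = 49)
Mul(Function('v')(9, 4), V) = Mul(Add(4, Mul(2, 9)), 49) = Mul(Add(4, 18), 49) = Mul(22, 49) = 1078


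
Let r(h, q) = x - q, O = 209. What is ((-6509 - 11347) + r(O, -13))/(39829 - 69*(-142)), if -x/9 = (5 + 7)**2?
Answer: -19139/49627 ≈ -0.38566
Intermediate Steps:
x = -1296 (x = -9*(5 + 7)**2 = -9*12**2 = -9*144 = -1296)
r(h, q) = -1296 - q
((-6509 - 11347) + r(O, -13))/(39829 - 69*(-142)) = ((-6509 - 11347) + (-1296 - 1*(-13)))/(39829 - 69*(-142)) = (-17856 + (-1296 + 13))/(39829 + 9798) = (-17856 - 1283)/49627 = -19139*1/49627 = -19139/49627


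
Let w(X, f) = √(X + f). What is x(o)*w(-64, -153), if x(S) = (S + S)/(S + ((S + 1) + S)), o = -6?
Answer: 12*I*√217/17 ≈ 10.398*I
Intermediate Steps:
x(S) = 2*S/(1 + 3*S) (x(S) = (2*S)/(S + ((1 + S) + S)) = (2*S)/(S + (1 + 2*S)) = (2*S)/(1 + 3*S) = 2*S/(1 + 3*S))
x(o)*w(-64, -153) = (2*(-6)/(1 + 3*(-6)))*√(-64 - 153) = (2*(-6)/(1 - 18))*√(-217) = (2*(-6)/(-17))*(I*√217) = (2*(-6)*(-1/17))*(I*√217) = 12*(I*√217)/17 = 12*I*√217/17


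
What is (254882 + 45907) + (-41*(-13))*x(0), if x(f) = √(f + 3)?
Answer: 300789 + 533*√3 ≈ 3.0171e+5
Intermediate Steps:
x(f) = √(3 + f)
(254882 + 45907) + (-41*(-13))*x(0) = (254882 + 45907) + (-41*(-13))*√(3 + 0) = 300789 + 533*√3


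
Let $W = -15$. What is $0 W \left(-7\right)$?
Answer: $0$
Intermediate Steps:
$0 W \left(-7\right) = 0 \left(-15\right) \left(-7\right) = 0 \left(-7\right) = 0$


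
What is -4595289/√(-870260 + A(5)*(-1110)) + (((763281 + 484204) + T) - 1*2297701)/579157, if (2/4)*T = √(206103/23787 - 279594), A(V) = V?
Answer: -1050216/579157 + 10*I*√78121164085/1530711951 + 4595289*I*√875810/875810 ≈ -1.8134 + 4910.3*I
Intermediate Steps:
T = 10*I*√78121164085/2643 (T = 2*√(206103/23787 - 279594) = 2*√(206103*(1/23787) - 279594) = 2*√(68701/7929 - 279594) = 2*√(-2216832125/7929) = 2*(5*I*√78121164085/2643) = 10*I*√78121164085/2643 ≈ 1057.5*I)
-4595289/√(-870260 + A(5)*(-1110)) + (((763281 + 484204) + T) - 1*2297701)/579157 = -4595289/√(-870260 + 5*(-1110)) + (((763281 + 484204) + 10*I*√78121164085/2643) - 1*2297701)/579157 = -4595289/√(-870260 - 5550) + ((1247485 + 10*I*√78121164085/2643) - 2297701)*(1/579157) = -4595289*(-I*√875810/875810) + (-1050216 + 10*I*√78121164085/2643)*(1/579157) = -4595289*(-I*√875810/875810) + (-1050216/579157 + 10*I*√78121164085/1530711951) = -(-4595289)*I*√875810/875810 + (-1050216/579157 + 10*I*√78121164085/1530711951) = 4595289*I*√875810/875810 + (-1050216/579157 + 10*I*√78121164085/1530711951) = -1050216/579157 + 10*I*√78121164085/1530711951 + 4595289*I*√875810/875810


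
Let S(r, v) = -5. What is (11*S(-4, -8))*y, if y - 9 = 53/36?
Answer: -20735/36 ≈ -575.97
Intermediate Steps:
y = 377/36 (y = 9 + 53/36 = 377/36 ≈ 10.472)
(11*S(-4, -8))*y = (11*(-5))*(377/36) = -55*377/36 = -20735/36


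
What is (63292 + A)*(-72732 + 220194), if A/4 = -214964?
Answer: -117462920568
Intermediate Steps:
A = -859856 (A = 4*(-214964) = -859856)
(63292 + A)*(-72732 + 220194) = (63292 - 859856)*(-72732 + 220194) = -796564*147462 = -117462920568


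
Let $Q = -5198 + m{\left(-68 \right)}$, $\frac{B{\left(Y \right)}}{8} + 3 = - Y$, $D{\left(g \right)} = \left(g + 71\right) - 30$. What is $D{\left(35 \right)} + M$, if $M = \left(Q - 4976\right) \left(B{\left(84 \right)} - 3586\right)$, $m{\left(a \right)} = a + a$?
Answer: $44147496$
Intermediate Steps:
$m{\left(a \right)} = 2 a$
$D{\left(g \right)} = 41 + g$ ($D{\left(g \right)} = \left(71 + g\right) - 30 = 41 + g$)
$B{\left(Y \right)} = -24 - 8 Y$ ($B{\left(Y \right)} = -24 + 8 \left(- Y\right) = -24 - 8 Y$)
$Q = -5334$ ($Q = -5198 + 2 \left(-68\right) = -5198 - 136 = -5334$)
$M = 44147420$ ($M = \left(-5334 - 4976\right) \left(\left(-24 - 672\right) - 3586\right) = - 10310 \left(\left(-24 - 672\right) - 3586\right) = - 10310 \left(-696 - 3586\right) = \left(-10310\right) \left(-4282\right) = 44147420$)
$D{\left(35 \right)} + M = \left(41 + 35\right) + 44147420 = 76 + 44147420 = 44147496$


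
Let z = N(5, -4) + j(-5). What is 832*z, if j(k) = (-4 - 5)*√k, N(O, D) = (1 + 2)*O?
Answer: 12480 - 7488*I*√5 ≈ 12480.0 - 16744.0*I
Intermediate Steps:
N(O, D) = 3*O
j(k) = -9*√k
z = 15 - 9*I*√5 (z = 3*5 - 9*I*√5 = 15 - 9*I*√5 ≈ 15.0 - 20.125*I)
832*z = 832*(15 - 9*I*√5) = 12480 - 7488*I*√5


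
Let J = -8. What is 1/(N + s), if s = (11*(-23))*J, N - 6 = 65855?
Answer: 1/67885 ≈ 1.4731e-5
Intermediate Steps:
N = 65861 (N = 6 + 65855 = 65861)
s = 2024 (s = (11*(-23))*(-8) = -253*(-8) = 2024)
1/(N + s) = 1/(65861 + 2024) = 1/67885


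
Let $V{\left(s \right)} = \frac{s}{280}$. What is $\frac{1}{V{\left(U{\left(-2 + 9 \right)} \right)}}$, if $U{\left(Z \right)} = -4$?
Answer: $-70$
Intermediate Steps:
$V{\left(s \right)} = \frac{s}{280}$ ($V{\left(s \right)} = s \frac{1}{280} = \frac{s}{280}$)
$\frac{1}{V{\left(U{\left(-2 + 9 \right)} \right)}} = \frac{1}{\frac{1}{280} \left(-4\right)} = \frac{1}{- \frac{1}{70}} = -70$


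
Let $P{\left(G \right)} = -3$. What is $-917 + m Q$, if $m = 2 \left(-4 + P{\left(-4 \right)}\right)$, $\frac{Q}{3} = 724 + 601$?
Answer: $-56567$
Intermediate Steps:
$Q = 3975$ ($Q = 3 \left(724 + 601\right) = 3 \cdot 1325 = 3975$)
$m = -14$ ($m = 2 \left(-4 - 3\right) = 2 \left(-7\right) = -14$)
$-917 + m Q = -917 - 55650 = -56567$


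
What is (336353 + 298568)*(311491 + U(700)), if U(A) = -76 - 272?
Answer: 197551224703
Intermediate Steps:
U(A) = -348
(336353 + 298568)*(311491 + U(700)) = (336353 + 298568)*(311491 - 348) = 634921*311143 = 197551224703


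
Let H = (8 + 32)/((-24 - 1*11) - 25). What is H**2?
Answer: 4/9 ≈ 0.44444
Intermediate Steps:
H = -2/3 (H = 40/((-24 - 11) - 25) = 40/(-35 - 25) = 40/(-60) = 40*(-1/60) = -2/3 ≈ -0.66667)
H**2 = (-2/3)**2 = 4/9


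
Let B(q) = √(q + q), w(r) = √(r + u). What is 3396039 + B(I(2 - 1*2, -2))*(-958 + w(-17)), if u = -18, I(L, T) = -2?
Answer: 3396039 - 1916*I - 2*√35 ≈ 3.396e+6 - 1916.0*I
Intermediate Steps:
w(r) = √(-18 + r) (w(r) = √(r - 18) = √(-18 + r))
B(q) = √2*√q (B(q) = √(2*q) = √2*√q)
3396039 + B(I(2 - 1*2, -2))*(-958 + w(-17)) = 3396039 + (√2*√(-2))*(-958 + √(-18 - 17)) = 3396039 + (√2*(I*√2))*(-958 + √(-35)) = 3396039 + (2*I)*(-958 + I*√35) = 3396039 + 2*I*(-958 + I*√35)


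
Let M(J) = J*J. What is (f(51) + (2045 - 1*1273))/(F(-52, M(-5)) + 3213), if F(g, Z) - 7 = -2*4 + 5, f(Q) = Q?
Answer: 823/3217 ≈ 0.25583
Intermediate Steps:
M(J) = J²
F(g, Z) = 4 (F(g, Z) = 7 + (-2*4 + 5) = 7 + (-8 + 5) = 7 - 3 = 4)
(f(51) + (2045 - 1*1273))/(F(-52, M(-5)) + 3213) = (51 + (2045 - 1*1273))/(4 + 3213) = (51 + (2045 - 1273))/3217 = (51 + 772)*(1/3217) = 823*(1/3217) = 823/3217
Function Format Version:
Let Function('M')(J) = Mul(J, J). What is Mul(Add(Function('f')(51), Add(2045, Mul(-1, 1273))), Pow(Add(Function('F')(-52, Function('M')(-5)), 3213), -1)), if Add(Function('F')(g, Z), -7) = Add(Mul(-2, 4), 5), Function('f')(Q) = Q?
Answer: Rational(823, 3217) ≈ 0.25583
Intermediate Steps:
Function('M')(J) = Pow(J, 2)
Function('F')(g, Z) = 4 (Function('F')(g, Z) = Add(7, Add(Mul(-2, 4), 5)) = Add(7, Add(-8, 5)) = Add(7, -3) = 4)
Mul(Add(Function('f')(51), Add(2045, Mul(-1, 1273))), Pow(Add(Function('F')(-52, Function('M')(-5)), 3213), -1)) = Mul(Add(51, Add(2045, Mul(-1, 1273))), Pow(Add(4, 3213), -1)) = Mul(Add(51, Add(2045, -1273)), Pow(3217, -1)) = Mul(Add(51, 772), Rational(1, 3217)) = Mul(823, Rational(1, 3217)) = Rational(823, 3217)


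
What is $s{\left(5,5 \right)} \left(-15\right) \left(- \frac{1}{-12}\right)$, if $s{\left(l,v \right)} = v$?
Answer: $- \frac{25}{4} \approx -6.25$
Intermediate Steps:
$s{\left(5,5 \right)} \left(-15\right) \left(- \frac{1}{-12}\right) = 5 \left(-15\right) \left(- \frac{1}{-12}\right) = - 75 \left(\left(-1\right) \left(- \frac{1}{12}\right)\right) = \left(-75\right) \frac{1}{12} = - \frac{25}{4}$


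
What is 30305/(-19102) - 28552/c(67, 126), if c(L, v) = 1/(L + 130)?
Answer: -107443890193/19102 ≈ -5.6247e+6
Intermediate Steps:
c(L, v) = 1/(130 + L)
30305/(-19102) - 28552/c(67, 126) = 30305/(-19102) - 28552/(1/(130 + 67)) = 30305*(-1/19102) - 28552/(1/197) = -30305/19102 - 28552/1/197 = -30305/19102 - 28552*197 = -30305/19102 - 5624744 = -107443890193/19102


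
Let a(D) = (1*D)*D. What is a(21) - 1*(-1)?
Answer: 442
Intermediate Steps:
a(D) = D² (a(D) = D*D = D²)
a(21) - 1*(-1) = 21² - 1*(-1) = 441 + 1 = 442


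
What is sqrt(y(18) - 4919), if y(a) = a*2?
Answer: I*sqrt(4883) ≈ 69.878*I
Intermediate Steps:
y(a) = 2*a
sqrt(y(18) - 4919) = sqrt(2*18 - 4919) = sqrt(36 - 4919) = sqrt(-4883) = I*sqrt(4883)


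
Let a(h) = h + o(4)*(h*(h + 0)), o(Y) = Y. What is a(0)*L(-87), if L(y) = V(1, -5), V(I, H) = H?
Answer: 0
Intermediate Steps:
L(y) = -5
a(h) = h + 4*h² (a(h) = h + 4*(h*(h + 0)) = h + 4*(h*h) = h + 4*h²)
a(0)*L(-87) = (0*(1 + 4*0))*(-5) = (0*(1 + 0))*(-5) = (0*1)*(-5) = 0*(-5) = 0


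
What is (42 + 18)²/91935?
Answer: 80/2043 ≈ 0.039158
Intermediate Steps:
(42 + 18)²/91935 = 60²*(1/91935) = 3600*(1/91935) = 80/2043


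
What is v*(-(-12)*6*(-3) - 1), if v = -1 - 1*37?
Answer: 8246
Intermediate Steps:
v = -38 (v = -1 - 37 = -38)
v*(-(-12)*6*(-3) - 1) = -38*(-(-12)*6*(-3) - 1) = -38*(-(-12)*(-18) - 1) = -38*(-3*72 - 1) = -38*(-216 - 1) = -38*(-217) = 8246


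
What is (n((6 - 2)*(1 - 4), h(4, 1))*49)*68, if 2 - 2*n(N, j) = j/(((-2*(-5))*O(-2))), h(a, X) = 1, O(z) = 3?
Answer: 49147/15 ≈ 3276.5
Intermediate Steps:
n(N, j) = 1 - j/60 (n(N, j) = 1 - j/(2*(-2*(-5)*3)) = 1 - j/(2*(10*3)) = 1 - j/(2*30) = 1 - j/60)
(n((6 - 2)*(1 - 4), h(4, 1))*49)*68 = ((1 - 1/60*1)*49)*68 = ((1 - 1/60)*49)*68 = ((59/60)*49)*68 = (2891/60)*68 = 49147/15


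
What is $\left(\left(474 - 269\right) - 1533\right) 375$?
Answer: $-498000$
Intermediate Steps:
$\left(\left(474 - 269\right) - 1533\right) 375 = \left(205 - 1533\right) 375 = \left(-1328\right) 375 = -498000$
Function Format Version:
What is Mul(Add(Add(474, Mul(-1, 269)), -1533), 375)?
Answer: -498000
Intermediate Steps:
Mul(Add(Add(474, Mul(-1, 269)), -1533), 375) = Mul(Add(Add(474, -269), -1533), 375) = Mul(Add(205, -1533), 375) = Mul(-1328, 375) = -498000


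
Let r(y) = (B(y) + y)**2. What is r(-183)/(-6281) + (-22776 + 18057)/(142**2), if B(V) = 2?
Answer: -690232843/126650084 ≈ -5.4499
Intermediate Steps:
r(y) = (2 + y)**2
r(-183)/(-6281) + (-22776 + 18057)/(142**2) = (2 - 183)**2/(-6281) + (-22776 + 18057)/(142**2) = (-181)**2*(-1/6281) - 4719/20164 = 32761*(-1/6281) - 4719*1/20164 = -32761/6281 - 4719/20164 = -690232843/126650084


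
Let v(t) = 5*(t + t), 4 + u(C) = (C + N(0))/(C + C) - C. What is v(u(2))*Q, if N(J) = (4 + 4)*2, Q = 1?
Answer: -15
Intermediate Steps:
N(J) = 16 (N(J) = 8*2 = 16)
u(C) = -4 - C + (16 + C)/(2*C) (u(C) = -4 + ((C + 16)/(C + C) - C) = -4 + ((16 + C)/((2*C)) - C) = -4 + ((16 + C)*(1/(2*C)) - C) = -4 + ((16 + C)/(2*C) - C) = -4 + (-C + (16 + C)/(2*C)) = -4 - C + (16 + C)/(2*C))
v(t) = 10*t (v(t) = 5*(2*t) = 10*t)
v(u(2))*Q = (10*(-7/2 - 1*2 + 8/2))*1 = (10*(-7/2 - 2 + 8*(½)))*1 = (10*(-7/2 - 2 + 4))*1 = (10*(-3/2))*1 = -15*1 = -15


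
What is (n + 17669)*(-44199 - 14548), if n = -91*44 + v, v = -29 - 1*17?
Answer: -800075393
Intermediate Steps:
v = -46 (v = -29 - 17 = -46)
n = -4050 (n = -91*44 - 46 = -4004 - 46 = -4050)
(n + 17669)*(-44199 - 14548) = (-4050 + 17669)*(-44199 - 14548) = 13619*(-58747) = -800075393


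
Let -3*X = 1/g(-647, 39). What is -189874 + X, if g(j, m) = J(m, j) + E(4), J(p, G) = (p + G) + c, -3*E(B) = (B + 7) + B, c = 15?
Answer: -340633955/1794 ≈ -1.8987e+5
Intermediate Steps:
E(B) = -7/3 - 2*B/3 (E(B) = -((B + 7) + B)/3 = -((7 + B) + B)/3 = -(7 + 2*B)/3 = -7/3 - 2*B/3)
J(p, G) = 15 + G + p (J(p, G) = (p + G) + 15 = (G + p) + 15 = 15 + G + p)
g(j, m) = 10 + j + m (g(j, m) = (15 + j + m) + (-7/3 - ⅔*4) = (15 + j + m) + (-7/3 - 8/3) = (15 + j + m) - 5 = 10 + j + m)
X = 1/1794 (X = -1/(3*(10 - 647 + 39)) = -⅓/(-598) = -⅓*(-1/598) = 1/1794 ≈ 0.00055741)
-189874 + X = -189874 + 1/1794 = -340633955/1794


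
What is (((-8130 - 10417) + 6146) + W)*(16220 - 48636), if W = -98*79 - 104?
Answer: 656326752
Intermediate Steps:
W = -7846 (W = -7742 - 104 = -7846)
(((-8130 - 10417) + 6146) + W)*(16220 - 48636) = (((-8130 - 10417) + 6146) - 7846)*(16220 - 48636) = ((-18547 + 6146) - 7846)*(-32416) = (-12401 - 7846)*(-32416) = -20247*(-32416) = 656326752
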